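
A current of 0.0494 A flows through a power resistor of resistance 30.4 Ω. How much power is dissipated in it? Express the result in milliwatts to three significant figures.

74.2 mW

With I and R stated, P = I²R applies in one step.
P = (0.04940 A)² × 30.4 Ω = 0.07419 W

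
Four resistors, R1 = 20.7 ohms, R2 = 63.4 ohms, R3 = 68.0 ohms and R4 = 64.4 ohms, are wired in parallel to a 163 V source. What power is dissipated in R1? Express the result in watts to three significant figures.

Every branch has 163 V across it, so for R1 the power is simply V²/R.
P_R1 = V² / R1 = (163)² / 20.7 Ω = 1284 W

1280 W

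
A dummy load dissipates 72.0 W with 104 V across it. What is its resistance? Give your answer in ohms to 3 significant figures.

150 Ω

Inverting the appropriate power form: R = V² / P.
R = (104)² / 72.0 = 150.2 Ω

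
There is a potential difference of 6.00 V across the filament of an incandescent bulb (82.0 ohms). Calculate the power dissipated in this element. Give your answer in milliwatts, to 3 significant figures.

We know the drop across the element and its resistance — P = V²/R, one step.
P = (6.00 V)² / 82.0 Ω = 0.4390 W

439 mW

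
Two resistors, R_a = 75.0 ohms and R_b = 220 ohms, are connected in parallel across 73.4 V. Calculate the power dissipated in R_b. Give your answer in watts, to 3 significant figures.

24.5 W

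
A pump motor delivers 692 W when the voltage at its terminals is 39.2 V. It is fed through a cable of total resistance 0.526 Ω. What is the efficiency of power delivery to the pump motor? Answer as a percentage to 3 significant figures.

80.8 %

I = P / V = 692 / 39.2 = 17.65 A through the cable.
P_line = I² R_line = (17.65)² × 0.526 = 163.9 W
P_source = P_load + P_line = 692.0 + 163.9 = 855.9 W
η = P_load / P_source = 692.0 / 855.9 = 0.8085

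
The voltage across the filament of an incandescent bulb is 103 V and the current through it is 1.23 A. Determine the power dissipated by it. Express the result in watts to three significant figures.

V and I are known directly — P = V I, no intermediate step needed.
P = 103 V × 1.230 A = 126.7 W

127 W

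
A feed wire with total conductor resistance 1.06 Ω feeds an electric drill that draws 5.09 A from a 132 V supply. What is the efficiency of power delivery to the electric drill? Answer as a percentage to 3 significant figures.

95.9 %

The feed wire carries the full 5.09 A.
P_line = I² R_line = (5.090)² × 1.06 = 27.46 W
P_source = V I = 132 × 5.090 = 671.9 W; P_load = 644.4 W
η = P_load / P_source = 644.4 / 671.9 = 0.9591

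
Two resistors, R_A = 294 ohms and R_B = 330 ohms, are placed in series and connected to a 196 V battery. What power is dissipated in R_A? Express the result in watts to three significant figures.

Series elements share the same current, so find I first, then use P = I²R.
R_total = 294 + 330 = 624.0 Ω
I = V / R_total = 196 / 624.0 = 0.3141 A
P_R_A = I² × R_A = (0.3141)² × 294 = 29.01 W

29.0 W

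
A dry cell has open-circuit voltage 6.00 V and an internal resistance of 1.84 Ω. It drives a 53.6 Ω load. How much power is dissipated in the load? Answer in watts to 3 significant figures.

Load and internal resistance form a series loop — compute the loop current, then the load power via I²R.
I = ε / (r + R) = 6.00 / (1.84 + 53.6) = 0.1082 A
P_load = I² R = (0.1082)² × 53.6 = 0.6278 W

0.628 W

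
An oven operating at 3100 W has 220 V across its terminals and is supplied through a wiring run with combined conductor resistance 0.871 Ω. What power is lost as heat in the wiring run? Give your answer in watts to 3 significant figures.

173 W

Line loss is just I²R for the cable — we know both I and R_line directly.
I = P / V = 3100 / 220 = 14.09 A through the wiring run.
P_line = I² R_line = (14.09)² × 0.871 = 172.9 W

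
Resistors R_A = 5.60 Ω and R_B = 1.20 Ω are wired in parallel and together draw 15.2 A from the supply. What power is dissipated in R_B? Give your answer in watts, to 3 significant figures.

The branches share the same voltage, but only the total current is given — find V from the equivalent resistance first.
1/R_eq = 1/5.60 + 1/1.20 ⇒ R_eq = 0.9882 Ω
V = I_total × R_eq = 15.20 × 0.9882 = 15.02 V
P_R_B = V² / R_B = (15.02)² / 1.20 = 188.0 W

188 W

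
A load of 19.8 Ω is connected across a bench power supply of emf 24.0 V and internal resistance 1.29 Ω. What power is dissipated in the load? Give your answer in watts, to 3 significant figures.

25.6 W

The internal resistance and the load are in series, so the same I flows through both; get I from ε/(r+R), then I²R for the load.
I = ε / (r + R) = 24.0 / (1.29 + 19.8) = 1.138 A
P_load = I² R = (1.138)² × 19.8 = 25.64 W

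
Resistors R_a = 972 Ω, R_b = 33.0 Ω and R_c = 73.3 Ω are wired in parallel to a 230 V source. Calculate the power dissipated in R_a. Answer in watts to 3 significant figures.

Parallel branches share the same voltage; P = V²/R gives the branch power in one step.
P_R_a = V² / R_a = (230)² / 972 Ω = 54.42 W

54.4 W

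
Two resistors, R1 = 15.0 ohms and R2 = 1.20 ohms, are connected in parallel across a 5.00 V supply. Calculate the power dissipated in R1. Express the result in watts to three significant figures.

1.67 W

R1 sits directly across the source, so P = V²/R with V = 5.00 V.
P_R1 = V² / R1 = (5.00)² / 15.0 Ω = 1.667 W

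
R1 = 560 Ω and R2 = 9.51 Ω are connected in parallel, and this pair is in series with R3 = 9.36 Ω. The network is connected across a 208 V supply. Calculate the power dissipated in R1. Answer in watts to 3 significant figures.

Collapse the R1‖R2 pair into one equivalent R_p; then R_p and R3 form a series string.
R_p = (560×9.51)/(560+9.51) = 9.351 Ω
R_total = R_p + 9.36 = 9.351 + 9.36 = 18.71 Ω
I = V / R_total = 208 / 18.71 = 11.12 A
Voltage across the parallel pair: V_p = I × R_p = 11.12 × 9.351 = 104.0 V
Use P = V²/R for R1 with V = V_p.
P_R1 = (104.0)² / 560 = 19.30 W

19.3 W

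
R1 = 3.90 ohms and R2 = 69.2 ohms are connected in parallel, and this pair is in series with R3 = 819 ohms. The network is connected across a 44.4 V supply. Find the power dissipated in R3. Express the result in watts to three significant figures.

2.39 W

Reduce the parallel combination to a single R_p; the circuit then becomes R_p in series with the remaining resistor.
R_p = (3.90×69.2)/(3.90+69.2) = 3.692 Ω
R_total = R_p + 819 = 3.692 + 819 = 822.7 Ω
I = V / R_total = 44.4 / 822.7 = 0.05397 A
R3 is the series element, so its power is I²R.
P_R3 = (0.05397)² × 819 = 2.385 W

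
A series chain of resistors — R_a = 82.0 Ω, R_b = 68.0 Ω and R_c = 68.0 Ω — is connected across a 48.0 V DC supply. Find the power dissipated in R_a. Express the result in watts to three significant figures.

Since the resistors are in series they all carry the loop current I = V/R_total; the power in any one is I²R.
R_total = 82.0 + 68.0 + 68.0 = 218.0 Ω
I = V / R_total = 48.0 / 218.0 = 0.2202 A
P_R_a = I² × R_a = (0.2202)² × 82.0 = 3.975 W

3.98 W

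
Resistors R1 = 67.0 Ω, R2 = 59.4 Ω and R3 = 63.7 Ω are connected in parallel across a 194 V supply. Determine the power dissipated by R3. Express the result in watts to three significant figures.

591 W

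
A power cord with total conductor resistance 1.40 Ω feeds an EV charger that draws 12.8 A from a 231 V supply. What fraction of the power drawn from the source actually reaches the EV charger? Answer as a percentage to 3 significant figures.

92.2 %

The power cord carries the full 12.8 A.
P_line = I² R_line = (12.80)² × 1.40 = 229.4 W
P_source = V I = 231 × 12.80 = 2957 W; P_load = 2727 W
η = P_load / P_source = 2727 / 2957 = 0.9224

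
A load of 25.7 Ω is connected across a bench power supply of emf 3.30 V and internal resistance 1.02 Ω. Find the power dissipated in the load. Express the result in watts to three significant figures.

0.392 W

The internal resistance and the load are in series, so the same I flows through both; get I from ε/(r+R), then I²R for the load.
I = ε / (r + R) = 3.30 / (1.02 + 25.7) = 0.1235 A
P_load = I² R = (0.1235)² × 25.7 = 0.3920 W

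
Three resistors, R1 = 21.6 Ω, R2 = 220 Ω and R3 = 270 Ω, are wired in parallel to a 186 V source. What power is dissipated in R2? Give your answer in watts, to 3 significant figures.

The supply voltage appears across each parallel branch — just use P = V²/R2.
P_R2 = V² / R2 = (186)² / 220 Ω = 157.3 W

157 W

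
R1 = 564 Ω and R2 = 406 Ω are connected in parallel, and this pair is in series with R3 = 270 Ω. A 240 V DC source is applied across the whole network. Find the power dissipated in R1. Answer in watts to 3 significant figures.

22.2 W

Combine R1 and R2 into their parallel equivalent first, reducing the network to two series resistors.
R_p = (564×406)/(564+406) = 236.1 Ω
R_total = R_p + 270 = 236.1 + 270 = 506.1 Ω
I = V / R_total = 240 / 506.1 = 0.4742 A
Voltage across the parallel pair: V_p = I × R_p = 0.4742 × 236.1 = 112.0 V
R1 sits across V_p; its power is V_p²/R.
P_R1 = (112.0)² / 564 = 22.22 W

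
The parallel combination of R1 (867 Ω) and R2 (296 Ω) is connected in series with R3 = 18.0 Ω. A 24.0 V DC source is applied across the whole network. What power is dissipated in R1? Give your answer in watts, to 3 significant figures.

First find R_p for the parallel pair, then treat R_p + R3 as a series loop.
R_p = (867×296)/(867+296) = 220.7 Ω
R_total = R_p + 18.0 = 220.7 + 18.0 = 238.7 Ω
I = V / R_total = 24.0 / 238.7 = 0.1006 A
Voltage across the parallel pair: V_p = I × R_p = 0.1006 × 220.7 = 22.19 V
R1 sits across V_p; its power is V_p²/R.
P_R1 = (22.19)² / 867 = 0.5679 W

0.568 W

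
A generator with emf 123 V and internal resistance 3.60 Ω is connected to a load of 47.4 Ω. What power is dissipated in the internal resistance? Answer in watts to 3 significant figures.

r is in series with the load, so it carries the full circuit current — the loss in it is I²r.
I = ε / (r + R) = 123 / (3.60 + 47.4) = 2.412 A
P_int = I² r = (2.412)² × 3.60 = 20.94 W

20.9 W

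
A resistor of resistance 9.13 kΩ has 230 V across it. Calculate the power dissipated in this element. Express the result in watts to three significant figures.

5.79 W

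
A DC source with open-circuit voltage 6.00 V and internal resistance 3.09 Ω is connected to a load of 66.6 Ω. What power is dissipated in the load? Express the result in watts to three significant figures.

Load and internal resistance form a series loop — compute the loop current, then the load power via I²R.
I = ε / (r + R) = 6.00 / (3.09 + 66.6) = 0.08610 A
P_load = I² R = (0.08610)² × 66.6 = 0.4937 W

0.494 W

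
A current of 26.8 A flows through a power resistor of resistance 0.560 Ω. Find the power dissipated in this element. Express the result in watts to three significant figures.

With I and R stated, P = I²R applies in one step.
P = (26.80 A)² × 0.560 Ω = 402.2 W

402 W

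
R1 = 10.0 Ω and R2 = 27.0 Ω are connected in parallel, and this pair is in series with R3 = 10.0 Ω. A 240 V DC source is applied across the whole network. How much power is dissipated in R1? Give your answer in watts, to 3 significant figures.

1030 W

Collapse the R1‖R2 pair into one equivalent R_p; then R_p and R3 form a series string.
R_p = (10.0×27.0)/(10.0+27.0) = 7.297 Ω
R_total = R_p + 10.0 = 7.297 + 10.0 = 17.30 Ω
I = V / R_total = 240 / 17.30 = 13.88 A
Voltage across the parallel pair: V_p = I × R_p = 13.88 × 7.297 = 101.2 V
R1 sits across V_p; its power is V_p²/R.
P_R1 = (101.2)² / 10.0 = 1025 W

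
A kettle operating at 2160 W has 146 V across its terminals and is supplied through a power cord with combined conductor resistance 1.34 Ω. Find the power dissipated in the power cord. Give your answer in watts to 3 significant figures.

The power cord and load are in series, so the same current flows in both; the loss is I²R_line.
I = P / V = 2160 / 146 = 14.79 A through the power cord.
P_line = I² R_line = (14.79)² × 1.34 = 293.3 W

293 W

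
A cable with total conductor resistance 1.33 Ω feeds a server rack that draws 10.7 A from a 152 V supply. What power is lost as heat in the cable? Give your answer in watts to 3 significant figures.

152 W

The cable is a series resistance carrying the load current; its dissipation is I²R_line.
The cable carries the full 10.7 A.
P_line = I² R_line = (10.70)² × 1.33 = 152.3 W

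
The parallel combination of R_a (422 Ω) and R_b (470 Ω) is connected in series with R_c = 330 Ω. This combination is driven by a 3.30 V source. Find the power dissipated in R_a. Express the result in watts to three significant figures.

0.00418 W

First find R_p for the parallel pair, then treat R_p + R_c as a series loop.
R_p = (422×470)/(422+470) = 222.4 Ω
R_total = R_p + 330 = 222.4 + 330 = 552.4 Ω
I = V / R_total = 3.30 / 552.4 = 0.005974 A
Voltage across the parallel pair: V_p = I × R_p = 0.005974 × 222.4 = 1.328 V
R_a has V_p across it, so P = V_p²/R_a.
P_R_a = (1.328)² / 422 = 0.004182 W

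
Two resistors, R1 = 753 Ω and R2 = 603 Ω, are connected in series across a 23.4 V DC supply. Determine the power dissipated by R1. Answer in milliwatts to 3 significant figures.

The current is common to all series resistors; compute it, then apply P = I²R for the target.
R_total = 753 + 603 = 1356 Ω
I = V / R_total = 23.4 / 1356 = 0.01726 A
P_R1 = I² × R1 = (0.01726)² × 753 = 0.2242 W

224 mW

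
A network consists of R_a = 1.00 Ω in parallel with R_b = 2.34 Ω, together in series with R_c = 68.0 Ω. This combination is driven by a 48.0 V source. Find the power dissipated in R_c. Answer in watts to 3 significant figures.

Collapse the R_a‖R_b pair into one equivalent R_p; then R_p and R_c form a series string.
R_p = (1.00×2.34)/(1.00+2.34) = 0.7006 Ω
R_total = R_p + 68.0 = 0.7006 + 68.0 = 68.70 Ω
I = V / R_total = 48.0 / 68.70 = 0.6987 A
All the supply current flows through R_c; use P = I²R_c.
P_R_c = (0.6987)² × 68.0 = 33.19 W

33.2 W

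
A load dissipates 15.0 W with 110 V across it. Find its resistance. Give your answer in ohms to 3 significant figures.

The two known quantities fix the third via R = V² / P.
R = (110)² / 15.0 = 806.7 Ω

807 Ω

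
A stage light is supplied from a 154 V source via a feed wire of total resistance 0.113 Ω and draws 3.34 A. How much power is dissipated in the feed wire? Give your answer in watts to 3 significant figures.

The feed wire is a series resistance carrying the load current; its dissipation is I²R_line.
The feed wire carries the full 3.34 A.
P_line = I² R_line = (3.340)² × 0.113 = 1.261 W

1.26 W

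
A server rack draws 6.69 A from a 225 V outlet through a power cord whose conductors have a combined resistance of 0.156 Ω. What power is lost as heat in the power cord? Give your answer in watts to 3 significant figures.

6.98 W

Line loss is just I²R for the cable — we know both I and R_line directly.
The power cord carries the full 6.69 A.
P_line = I² R_line = (6.690)² × 0.156 = 6.982 W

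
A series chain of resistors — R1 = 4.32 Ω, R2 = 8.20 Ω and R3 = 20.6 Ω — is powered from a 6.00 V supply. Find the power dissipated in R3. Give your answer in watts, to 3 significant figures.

0.676 W

The current is common to all series resistors; compute it, then apply P = I²R for the target.
R_total = 4.32 + 8.20 + 20.6 = 33.12 Ω
I = V / R_total = 6.00 / 33.12 = 0.1812 A
P_R3 = I² × R3 = (0.1812)² × 20.6 = 0.6761 W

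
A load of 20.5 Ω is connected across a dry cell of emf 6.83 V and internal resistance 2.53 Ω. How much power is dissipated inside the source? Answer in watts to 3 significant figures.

0.223 W

The internal resistance carries the same current as the load; P_int = I²r.
I = ε / (r + R) = 6.83 / (2.53 + 20.5) = 0.2966 A
P_int = I² r = (0.2966)² × 2.53 = 0.2225 W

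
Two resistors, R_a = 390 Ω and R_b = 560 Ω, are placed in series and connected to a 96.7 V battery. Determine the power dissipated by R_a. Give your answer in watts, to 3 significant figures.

In a series string the same current flows through every resistor — find that current, then P = I²R for the one we want.
R_total = 390 + 560 = 950.0 Ω
I = V / R_total = 96.7 / 950.0 = 0.1018 A
P_R_a = I² × R_a = (0.1018)² × 390 = 4.041 W

4.04 W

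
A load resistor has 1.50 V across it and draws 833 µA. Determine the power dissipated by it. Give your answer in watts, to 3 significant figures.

0.00125 W

With V and I both given, power follows immediately from P = V I.
P = 1.50 V × 0.0008330 A = 0.001249 W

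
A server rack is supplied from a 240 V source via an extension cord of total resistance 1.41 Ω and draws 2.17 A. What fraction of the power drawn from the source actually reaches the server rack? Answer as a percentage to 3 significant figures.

98.7 %

The extension cord carries the full 2.17 A.
P_line = I² R_line = (2.170)² × 1.41 = 6.640 W
P_source = V I = 240 × 2.170 = 520.8 W; P_load = 514.2 W
η = P_load / P_source = 514.2 / 520.8 = 0.9873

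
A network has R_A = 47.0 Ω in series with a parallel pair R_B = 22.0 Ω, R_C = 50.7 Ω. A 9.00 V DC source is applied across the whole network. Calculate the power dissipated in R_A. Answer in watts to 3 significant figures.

0.980 W

Collapse R_B‖R_C to a single equivalent, reducing the network to two series elements.
R_p = (22.0×50.7)/(22.0+50.7) = 15.34 Ω
R_total = 47.0 + 15.34 = 62.34 Ω
I = V / R_total = 9.00 / 62.34 = 0.1444 A
R_A is in the main series path, so its power is I²R_A.
P_R_A = (0.1444)² × 47.0 = 0.9795 W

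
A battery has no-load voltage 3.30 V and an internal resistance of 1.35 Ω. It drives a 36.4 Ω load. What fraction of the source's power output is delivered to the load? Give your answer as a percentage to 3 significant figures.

96.4 %

η = P_load/(P_load+P_int) = I²R/(I²R+I²r) = R/(R+r) — the I² cancels for series elements.
η = R / (R + r) = 36.4 / (36.4 + 1.35) = 0.9642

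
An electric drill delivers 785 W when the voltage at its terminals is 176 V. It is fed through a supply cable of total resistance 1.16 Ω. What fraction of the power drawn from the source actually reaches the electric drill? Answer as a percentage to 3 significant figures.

I = P / V = 785 / 176 = 4.460 A through the supply cable.
P_line = I² R_line = (4.460)² × 1.16 = 23.08 W
P_source = P_load + P_line = 785.0 + 23.08 = 808.1 W
η = P_load / P_source = 785.0 / 808.1 = 0.9714

97.1 %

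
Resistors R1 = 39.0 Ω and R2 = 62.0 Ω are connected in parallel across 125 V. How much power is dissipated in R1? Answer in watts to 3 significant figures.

401 W

The supply voltage appears across each parallel branch — just use P = V²/R1.
P_R1 = V² / R1 = (125)² / 39.0 Ω = 400.6 W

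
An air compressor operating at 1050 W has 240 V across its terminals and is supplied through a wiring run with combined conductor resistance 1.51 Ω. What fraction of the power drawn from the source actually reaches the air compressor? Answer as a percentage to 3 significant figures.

I = P / V = 1050 / 240 = 4.375 A through the wiring run.
P_line = I² R_line = (4.375)² × 1.51 = 28.90 W
P_source = P_load + P_line = 1050 + 28.90 = 1079 W
η = P_load / P_source = 1050 / 1079 = 0.9732

97.3 %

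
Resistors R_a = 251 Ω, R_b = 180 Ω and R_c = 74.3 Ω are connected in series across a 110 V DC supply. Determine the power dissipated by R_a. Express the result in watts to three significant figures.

Since the resistors are in series they all carry the loop current I = V/R_total; the power in any one is I²R.
R_total = 251 + 180 + 74.3 = 505.3 Ω
I = V / R_total = 110 / 505.3 = 0.2177 A
P_R_a = I² × R_a = (0.2177)² × 251 = 11.89 W

11.9 W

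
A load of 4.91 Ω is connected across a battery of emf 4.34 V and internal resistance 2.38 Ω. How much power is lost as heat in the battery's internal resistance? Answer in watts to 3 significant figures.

Internal loss is I²r, with I set by the total series resistance r+R.
I = ε / (r + R) = 4.34 / (2.38 + 4.91) = 0.5953 A
P_int = I² r = (0.5953)² × 2.38 = 0.8435 W

0.844 W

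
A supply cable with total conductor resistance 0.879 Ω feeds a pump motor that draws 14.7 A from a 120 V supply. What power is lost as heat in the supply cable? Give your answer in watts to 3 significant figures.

190 W

The supply cable is a series resistance carrying the load current; its dissipation is I²R_line.
The supply cable carries the full 14.7 A.
P_line = I² R_line = (14.70)² × 0.879 = 189.9 W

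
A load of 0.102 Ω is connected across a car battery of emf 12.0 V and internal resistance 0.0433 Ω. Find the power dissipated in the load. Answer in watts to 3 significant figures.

696 W

Load and internal resistance form a series loop — compute the loop current, then the load power via I²R.
I = ε / (r + R) = 12.0 / (0.0433 + 0.102) = 82.59 A
P_load = I² R = (82.59)² × 0.102 = 695.7 W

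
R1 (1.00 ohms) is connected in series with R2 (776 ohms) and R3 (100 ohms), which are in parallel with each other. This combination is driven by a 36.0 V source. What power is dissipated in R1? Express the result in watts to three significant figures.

Collapse R2‖R3 to a single equivalent, reducing the network to two series elements.
R_p = (776×100)/(776+100) = 88.58 Ω
R_total = 1.00 + 88.58 = 89.58 Ω
I = V / R_total = 36.0 / 89.58 = 0.4019 A
All the current flows through R1; use P = I²R.
P_R1 = (0.4019)² × 1.00 = 0.1615 W

0.161 W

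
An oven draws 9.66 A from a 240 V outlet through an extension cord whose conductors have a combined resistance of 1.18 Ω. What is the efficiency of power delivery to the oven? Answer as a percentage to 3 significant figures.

The extension cord carries the full 9.66 A.
P_line = I² R_line = (9.660)² × 1.18 = 110.1 W
P_source = V I = 240 × 9.660 = 2318 W; P_load = 2208 W
η = P_load / P_source = 2208 / 2318 = 0.9525

95.3 %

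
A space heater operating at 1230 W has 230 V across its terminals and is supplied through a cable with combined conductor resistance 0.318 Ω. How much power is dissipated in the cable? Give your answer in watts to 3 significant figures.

Only the current and the line resistance are needed for the I²R loss.
I = P / V = 1230 / 230 = 5.348 A through the cable.
P_line = I² R_line = (5.348)² × 0.318 = 9.095 W

9.09 W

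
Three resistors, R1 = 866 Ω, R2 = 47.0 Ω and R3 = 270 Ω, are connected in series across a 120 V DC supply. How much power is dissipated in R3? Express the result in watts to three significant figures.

2.78 W

Since the resistors are in series they all carry the loop current I = V/R_total; the power in any one is I²R.
R_total = 866 + 47.0 + 270 = 1183 Ω
I = V / R_total = 120 / 1183 = 0.1014 A
P_R3 = I² × R3 = (0.1014)² × 270 = 2.778 W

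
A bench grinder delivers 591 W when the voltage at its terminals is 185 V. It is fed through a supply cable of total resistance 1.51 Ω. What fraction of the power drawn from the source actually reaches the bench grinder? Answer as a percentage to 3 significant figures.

97.5 %

I = P / V = 591 / 185 = 3.195 A through the supply cable.
P_line = I² R_line = (3.195)² × 1.51 = 15.41 W
P_source = P_load + P_line = 591.0 + 15.41 = 606.4 W
η = P_load / P_source = 591.0 / 606.4 = 0.9746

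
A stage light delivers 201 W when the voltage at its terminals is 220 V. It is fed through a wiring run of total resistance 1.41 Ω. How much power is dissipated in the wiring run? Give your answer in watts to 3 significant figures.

Only the current and the line resistance are needed for the I²R loss.
I = P / V = 201 / 220 = 0.9136 A through the wiring run.
P_line = I² R_line = (0.9136)² × 1.41 = 1.177 W

1.18 W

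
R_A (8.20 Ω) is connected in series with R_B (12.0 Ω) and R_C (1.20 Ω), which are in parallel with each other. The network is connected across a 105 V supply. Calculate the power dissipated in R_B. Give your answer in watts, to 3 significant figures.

First combine the parallel branches into one equivalent R_p, then R_A + R_p is a series pair.
R_p = (12.0×1.20)/(12.0+1.20) = 1.091 Ω
R_total = 8.20 + 1.091 = 9.291 Ω
I = V / R_total = 105 / 9.291 = 11.30 A
Voltage across the parallel pair: V_p = I × R_p = 11.30 × 1.091 = 12.33 V
R_B sees V_p directly, so P = V_p² / R_B.
P_R_B = (12.33)² / 12.0 = 12.67 W

12.7 W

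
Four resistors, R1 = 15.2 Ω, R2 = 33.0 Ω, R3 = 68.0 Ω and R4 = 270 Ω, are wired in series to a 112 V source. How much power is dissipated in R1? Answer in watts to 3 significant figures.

1.28 W

The current is common to all series resistors; compute it, then apply P = I²R for the target.
R_total = 15.2 + 33.0 + 68.0 + 270 = 386.2 Ω
I = V / R_total = 112 / 386.2 = 0.2900 A
P_R1 = I² × R1 = (0.2900)² × 15.2 = 1.278 W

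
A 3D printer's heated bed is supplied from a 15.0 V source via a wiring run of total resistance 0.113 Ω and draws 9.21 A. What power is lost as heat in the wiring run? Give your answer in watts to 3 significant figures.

The wiring run is a series resistance carrying the load current; its dissipation is I²R_line.
The wiring run carries the full 9.21 A.
P_line = I² R_line = (9.210)² × 0.113 = 9.585 W

9.59 W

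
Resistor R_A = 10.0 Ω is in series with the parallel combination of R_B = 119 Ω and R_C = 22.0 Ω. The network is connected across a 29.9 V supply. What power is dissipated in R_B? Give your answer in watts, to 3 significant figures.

3.17 W

First combine the parallel branches into one equivalent R_p, then R_A + R_p is a series pair.
R_p = (119×22.0)/(119+22.0) = 18.57 Ω
R_total = 10.0 + 18.57 = 28.57 Ω
I = V / R_total = 29.9 / 28.57 = 1.047 A
Voltage across the parallel pair: V_p = I × R_p = 1.047 × 18.57 = 19.43 V
R_B sees V_p directly, so P = V_p² / R_B.
P_R_B = (19.43)² / 119 = 3.174 W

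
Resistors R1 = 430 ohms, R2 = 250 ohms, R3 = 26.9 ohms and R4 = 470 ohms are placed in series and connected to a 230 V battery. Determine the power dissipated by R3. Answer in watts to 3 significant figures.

Series elements share the same current, so find I first, then use P = I²R.
R_total = 430 + 250 + 26.9 + 470 = 1177 Ω
I = V / R_total = 230 / 1177 = 0.1954 A
P_R3 = I² × R3 = (0.1954)² × 26.9 = 1.027 W

1.03 W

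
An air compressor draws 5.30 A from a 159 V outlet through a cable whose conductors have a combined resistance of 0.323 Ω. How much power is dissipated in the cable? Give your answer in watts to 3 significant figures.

9.07 W

The cable is a series resistance carrying the load current; its dissipation is I²R_line.
The cable carries the full 5.30 A.
P_line = I² R_line = (5.300)² × 0.323 = 9.073 W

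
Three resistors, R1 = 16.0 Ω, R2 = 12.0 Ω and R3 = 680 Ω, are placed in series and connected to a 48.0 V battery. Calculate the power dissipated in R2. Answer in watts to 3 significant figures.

0.0552 W

In a series string the same current flows through every resistor — find that current, then P = I²R for the one we want.
R_total = 16.0 + 12.0 + 680 = 708.0 Ω
I = V / R_total = 48.0 / 708.0 = 0.06780 A
P_R2 = I² × R2 = (0.06780)² × 12.0 = 0.05516 W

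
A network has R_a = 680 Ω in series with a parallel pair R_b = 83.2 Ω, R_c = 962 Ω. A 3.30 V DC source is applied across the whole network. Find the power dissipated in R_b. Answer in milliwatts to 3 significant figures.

Collapse R_b‖R_c to a single equivalent, reducing the network to two series elements.
R_p = (83.2×962)/(83.2+962) = 76.58 Ω
R_total = 680 + 76.58 = 756.6 Ω
I = V / R_total = 3.30 / 756.6 = 0.004362 A
Voltage across the parallel pair: V_p = I × R_p = 0.004362 × 76.58 = 0.3340 V
R_b sees V_p directly, so P = V_p² / R_b.
P_R_b = (0.3340)² / 83.2 = 0.001341 W

1.34 mW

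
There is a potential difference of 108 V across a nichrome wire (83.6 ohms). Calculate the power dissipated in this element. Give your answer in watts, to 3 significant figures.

We know the drop across the element and its resistance — P = V²/R, one step.
P = (108 V)² / 83.6 Ω = 139.5 W

140 W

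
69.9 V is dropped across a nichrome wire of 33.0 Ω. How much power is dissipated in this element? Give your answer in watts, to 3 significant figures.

148 W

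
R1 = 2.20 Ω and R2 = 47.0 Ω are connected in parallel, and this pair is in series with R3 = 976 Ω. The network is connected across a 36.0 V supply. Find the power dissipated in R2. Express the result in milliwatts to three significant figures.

First find R_p for the parallel pair, then treat R_p + R3 as a series loop.
R_p = (2.20×47.0)/(2.20+47.0) = 2.102 Ω
R_total = R_p + 976 = 2.102 + 976 = 978.1 Ω
I = V / R_total = 36.0 / 978.1 = 0.03681 A
Voltage across the parallel pair: V_p = I × R_p = 0.03681 × 2.102 = 0.07735 V
Use P = V²/R for R2 with V = V_p.
P_R2 = (0.07735)² / 47.0 = 0.0001273 W

0.127 mW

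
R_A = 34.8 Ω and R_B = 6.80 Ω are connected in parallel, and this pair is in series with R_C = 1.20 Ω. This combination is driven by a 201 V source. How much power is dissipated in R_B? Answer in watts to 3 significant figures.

Reduce the parallel combination to a single R_p; the circuit then becomes R_p in series with the remaining resistor.
R_p = (34.8×6.80)/(34.8+6.80) = 5.688 Ω
R_total = R_p + 1.20 = 5.688 + 1.20 = 6.888 Ω
I = V / R_total = 201 / 6.888 = 29.18 A
Voltage across the parallel pair: V_p = I × R_p = 29.18 × 5.688 = 166.0 V
R_B has V_p across it, so P = V_p²/R_B.
P_R_B = (166.0)² / 6.80 = 4052 W

4050 W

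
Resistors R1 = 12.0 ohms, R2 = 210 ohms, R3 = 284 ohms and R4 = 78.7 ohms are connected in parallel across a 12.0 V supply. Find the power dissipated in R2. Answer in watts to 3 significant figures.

0.686 W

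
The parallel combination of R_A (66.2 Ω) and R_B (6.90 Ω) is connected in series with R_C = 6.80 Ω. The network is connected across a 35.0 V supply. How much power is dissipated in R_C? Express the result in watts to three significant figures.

Combine R_A and R_B into their parallel equivalent first, reducing the network to two series resistors.
R_p = (66.2×6.90)/(66.2+6.90) = 6.249 Ω
R_total = R_p + 6.80 = 6.249 + 6.80 = 13.05 Ω
I = V / R_total = 35.0 / 13.05 = 2.682 A
R_C carries the full series current, so P = I²R.
P_R_C = (2.682)² × 6.80 = 48.92 W

48.9 W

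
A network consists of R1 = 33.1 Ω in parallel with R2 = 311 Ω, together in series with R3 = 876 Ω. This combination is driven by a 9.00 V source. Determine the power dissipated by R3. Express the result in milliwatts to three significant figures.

86.5 mW

First find R_p for the parallel pair, then treat R_p + R3 as a series loop.
R_p = (33.1×311)/(33.1+311) = 29.92 Ω
R_total = R_p + 876 = 29.92 + 876 = 905.9 Ω
I = V / R_total = 9.00 / 905.9 = 0.009935 A
R3 carries the full series current, so P = I²R.
P_R3 = (0.009935)² × 876 = 0.08646 W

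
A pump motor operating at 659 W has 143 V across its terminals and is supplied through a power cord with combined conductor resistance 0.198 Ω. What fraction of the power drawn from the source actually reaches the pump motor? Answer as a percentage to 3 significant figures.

I = P / V = 659 / 143 = 4.608 A through the power cord.
P_line = I² R_line = (4.608)² × 0.198 = 4.205 W
P_source = P_load + P_line = 659.0 + 4.205 = 663.2 W
η = P_load / P_source = 659.0 / 663.2 = 0.9937

99.4 %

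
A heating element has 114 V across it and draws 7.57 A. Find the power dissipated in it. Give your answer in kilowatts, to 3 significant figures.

With V and I both given, power follows immediately from P = V I.
P = 114 V × 7.570 A = 863.0 W

0.863 kW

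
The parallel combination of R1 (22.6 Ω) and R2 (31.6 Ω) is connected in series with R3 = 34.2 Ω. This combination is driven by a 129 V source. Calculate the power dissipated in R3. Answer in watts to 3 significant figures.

Combine R1 and R2 into their parallel equivalent first, reducing the network to two series resistors.
R_p = (22.6×31.6)/(22.6+31.6) = 13.18 Ω
R_total = R_p + 34.2 = 13.18 + 34.2 = 47.38 Ω
I = V / R_total = 129 / 47.38 = 2.723 A
R3 carries the full series current, so P = I²R.
P_R3 = (2.723)² × 34.2 = 253.6 W

254 W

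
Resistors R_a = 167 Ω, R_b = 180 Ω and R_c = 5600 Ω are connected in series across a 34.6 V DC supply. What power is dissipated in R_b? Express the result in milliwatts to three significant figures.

Every series element carries the same I. Get I from the total resistance, then P = I² × R_b.
R_total = 167 + 180 + 5600 = 5947 Ω
I = V / R_total = 34.6 / 5947 = 0.005818 A
P_R_b = I² × R_b = (0.005818)² × 180 = 0.006093 W

6.09 mW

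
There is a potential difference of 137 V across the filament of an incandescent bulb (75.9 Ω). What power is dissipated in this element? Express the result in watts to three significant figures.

Voltage and resistance are given, so P = V²/R is the one-step route.
P = (137 V)² / 75.9 Ω = 247.3 W

247 W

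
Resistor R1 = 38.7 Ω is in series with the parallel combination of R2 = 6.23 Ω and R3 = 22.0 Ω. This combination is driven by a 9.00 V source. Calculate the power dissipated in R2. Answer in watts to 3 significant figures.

0.162 W

Collapse R2‖R3 to a single equivalent, reducing the network to two series elements.
R_p = (6.23×22.0)/(6.23+22.0) = 4.855 Ω
R_total = 38.7 + 4.855 = 43.56 Ω
I = V / R_total = 9.00 / 43.56 = 0.2066 A
Voltage across the parallel pair: V_p = I × R_p = 0.2066 × 4.855 = 1.003 V
R2 sees V_p directly, so P = V_p² / R2.
P_R2 = (1.003)² / 6.23 = 0.1616 W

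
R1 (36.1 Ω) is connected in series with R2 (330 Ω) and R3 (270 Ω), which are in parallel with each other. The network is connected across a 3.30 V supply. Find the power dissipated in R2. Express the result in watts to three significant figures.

Reduce the parallel pair to R_p first; the network is then a simple series string.
R_p = (330×270)/(330+270) = 148.5 Ω
R_total = 36.1 + 148.5 = 184.6 Ω
I = V / R_total = 3.30 / 184.6 = 0.01788 A
Voltage across the parallel pair: V_p = I × R_p = 0.01788 × 148.5 = 2.655 V
With V_p across R2, its power is V_p²/R2.
P_R2 = (2.655)² / 330 = 0.02136 W

0.0214 W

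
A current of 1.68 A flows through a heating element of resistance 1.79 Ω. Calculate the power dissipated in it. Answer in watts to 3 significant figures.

The current through and the resistance of the element are both given; use P = I²R.
P = (1.680 A)² × 1.79 Ω = 5.052 W

5.05 W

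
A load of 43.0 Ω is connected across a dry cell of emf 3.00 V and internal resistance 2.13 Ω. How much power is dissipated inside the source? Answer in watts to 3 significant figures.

The source's internal resistance is just another series element carrying I; its dissipation is I²r.
I = ε / (r + R) = 3.00 / (2.13 + 43.0) = 0.06647 A
P_int = I² r = (0.06647)² × 2.13 = 0.009412 W

0.00941 W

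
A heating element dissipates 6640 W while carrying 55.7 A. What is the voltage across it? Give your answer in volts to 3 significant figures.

119 V

From P = V I = I²R = V²/R, with the two given quantities we get V = P / I.
V = 6640 / 55.70 = 119.2 V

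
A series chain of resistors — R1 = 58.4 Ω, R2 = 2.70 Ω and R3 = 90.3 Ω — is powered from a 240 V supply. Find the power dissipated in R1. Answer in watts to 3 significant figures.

The current is common to all series resistors; compute it, then apply P = I²R for the target.
R_total = 58.4 + 2.70 + 90.3 = 151.4 Ω
I = V / R_total = 240 / 151.4 = 1.585 A
P_R1 = I² × R1 = (1.585)² × 58.4 = 146.8 W

147 W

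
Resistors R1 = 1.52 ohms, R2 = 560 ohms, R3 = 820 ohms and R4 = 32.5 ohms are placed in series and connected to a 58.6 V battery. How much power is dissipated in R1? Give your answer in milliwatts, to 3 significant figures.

Every series element carries the same I. Get I from the total resistance, then P = I² × R1.
R_total = 1.52 + 560 + 820 + 32.5 = 1414 Ω
I = V / R_total = 58.6 / 1414 = 0.04144 A
P_R1 = I² × R1 = (0.04144)² × 1.52 = 0.002611 W

2.61 mW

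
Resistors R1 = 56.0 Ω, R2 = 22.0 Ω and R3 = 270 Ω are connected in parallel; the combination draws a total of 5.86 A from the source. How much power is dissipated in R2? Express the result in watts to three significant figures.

348 W

The branches share the same voltage, but only the total current is given — find V from the equivalent resistance first.
1/R_eq = 1/56.0 + 1/22.0 + 1/270 ⇒ R_eq = 14.92 Ω
V = I_total × R_eq = 5.860 × 14.92 = 87.44 V
P_R2 = V² / R2 = (87.44)² / 22.0 = 347.6 W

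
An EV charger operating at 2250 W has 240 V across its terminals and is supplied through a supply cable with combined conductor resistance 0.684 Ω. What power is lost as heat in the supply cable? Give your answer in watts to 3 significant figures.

60.1 W

Only the current and the line resistance are needed for the I²R loss.
I = P / V = 2250 / 240 = 9.375 A through the supply cable.
P_line = I² R_line = (9.375)² × 0.684 = 60.12 W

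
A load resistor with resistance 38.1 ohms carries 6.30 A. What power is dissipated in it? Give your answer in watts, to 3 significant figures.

1510 W

The current through and the resistance of the element are both given; use P = I²R.
P = (6.300 A)² × 38.1 Ω = 1512 W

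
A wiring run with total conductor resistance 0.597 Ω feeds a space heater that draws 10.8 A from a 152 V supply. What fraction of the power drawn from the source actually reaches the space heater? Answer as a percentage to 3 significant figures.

The wiring run carries the full 10.8 A.
P_line = I² R_line = (10.80)² × 0.597 = 69.63 W
P_source = V I = 152 × 10.80 = 1642 W; P_load = 1572 W
η = P_load / P_source = 1572 / 1642 = 0.9576

95.8 %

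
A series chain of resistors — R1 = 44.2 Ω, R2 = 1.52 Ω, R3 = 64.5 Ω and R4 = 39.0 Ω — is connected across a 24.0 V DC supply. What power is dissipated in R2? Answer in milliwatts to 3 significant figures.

39.3 mW

Every series element carries the same I. Get I from the total resistance, then P = I² × R2.
R_total = 44.2 + 1.52 + 64.5 + 39.0 = 149.2 Ω
I = V / R_total = 24.0 / 149.2 = 0.1608 A
P_R2 = I² × R2 = (0.1608)² × 1.52 = 0.03932 W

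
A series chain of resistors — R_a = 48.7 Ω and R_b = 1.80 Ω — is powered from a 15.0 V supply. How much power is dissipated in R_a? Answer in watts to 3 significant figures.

Since the resistors are in series they all carry the loop current I = V/R_total; the power in any one is I²R.
R_total = 48.7 + 1.80 = 50.50 Ω
I = V / R_total = 15.0 / 50.50 = 0.2970 A
P_R_a = I² × R_a = (0.2970)² × 48.7 = 4.297 W

4.30 W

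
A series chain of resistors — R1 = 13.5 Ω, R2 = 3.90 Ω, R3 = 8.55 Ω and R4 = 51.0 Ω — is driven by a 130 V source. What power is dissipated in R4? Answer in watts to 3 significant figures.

146 W

The current is common to all series resistors; compute it, then apply P = I²R for the target.
R_total = 13.5 + 3.90 + 8.55 + 51.0 = 76.95 Ω
I = V / R_total = 130 / 76.95 = 1.689 A
P_R4 = I² × R4 = (1.689)² × 51.0 = 145.6 W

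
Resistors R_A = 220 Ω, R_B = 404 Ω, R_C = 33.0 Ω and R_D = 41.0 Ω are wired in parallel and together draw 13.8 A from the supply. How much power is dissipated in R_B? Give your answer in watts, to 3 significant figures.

124 W

Only the total current is stated, so first find the parallel equivalent to get the voltage across the combination.
1/R_eq = 1/220 + 1/404 + 1/33.0 + 1/41.0 ⇒ R_eq = 16.20 Ω
V = I_total × R_eq = 13.80 × 16.20 = 223.6 V
P_R_B = V² / R_B = (223.6)² / 404 = 123.8 W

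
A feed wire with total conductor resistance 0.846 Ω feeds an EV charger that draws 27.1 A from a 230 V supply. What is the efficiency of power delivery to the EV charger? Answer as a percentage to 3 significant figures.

90.0 %

The feed wire carries the full 27.1 A.
P_line = I² R_line = (27.10)² × 0.846 = 621.3 W
P_source = V I = 230 × 27.10 = 6233 W; P_load = 5612 W
η = P_load / P_source = 5612 / 6233 = 0.9003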